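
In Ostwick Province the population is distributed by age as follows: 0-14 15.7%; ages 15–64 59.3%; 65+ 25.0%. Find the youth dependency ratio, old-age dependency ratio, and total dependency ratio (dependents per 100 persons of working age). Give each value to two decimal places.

Youth dependency ratio = 15.7 / 59.3 × 100 = 26.48
Old-age dependency ratio = 25.0 / 59.3 × 100 = 42.16
Total dependency ratio = (15.7 + 25.0) / 59.3 × 100 = 40.7 / 59.3 × 100 = 68.63

Youth dependency ratio: 26.48
Old-age dependency ratio: 42.16
Total dependency ratio: 68.63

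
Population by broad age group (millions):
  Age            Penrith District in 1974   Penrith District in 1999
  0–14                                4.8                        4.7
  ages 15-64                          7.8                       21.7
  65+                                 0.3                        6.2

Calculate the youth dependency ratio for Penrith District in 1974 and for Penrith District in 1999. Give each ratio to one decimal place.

Penrith District in 1974: 61.5
Penrith District in 1999: 21.7

Penrith District in 1974: 4.8 / 7.8 × 100 = 61.5
Penrith District in 1999: 4.7 / 21.7 × 100 = 21.7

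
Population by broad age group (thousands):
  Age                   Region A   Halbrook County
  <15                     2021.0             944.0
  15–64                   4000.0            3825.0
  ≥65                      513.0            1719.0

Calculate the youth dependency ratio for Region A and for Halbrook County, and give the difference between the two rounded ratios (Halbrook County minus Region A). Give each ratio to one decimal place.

Region A: 50.5
Halbrook County: 24.7
Difference: -25.8

Region A: 2021.0 / 4000.0 × 100 = 50.5
Halbrook County: 944.0 / 3825.0 × 100 = 24.7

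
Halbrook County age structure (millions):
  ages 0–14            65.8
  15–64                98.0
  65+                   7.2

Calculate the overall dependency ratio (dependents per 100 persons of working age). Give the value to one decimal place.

Total dependency ratio = (65.8 + 7.2) / 98.0 × 100 = 73.0 / 98.0 × 100 = 74.5

Total dependency ratio: 74.5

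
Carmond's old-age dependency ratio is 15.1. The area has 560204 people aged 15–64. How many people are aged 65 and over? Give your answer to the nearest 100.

Aged 65 and over: 84600

Old-age dependency ratio = elderly / working-age × 100
15.1 = E / 560204 × 100
⇒ 84600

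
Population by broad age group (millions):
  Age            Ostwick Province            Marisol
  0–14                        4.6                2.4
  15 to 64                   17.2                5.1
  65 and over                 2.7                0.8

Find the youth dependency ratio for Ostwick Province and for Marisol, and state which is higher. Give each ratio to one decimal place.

Ostwick Province: 26.7
Marisol: 47.1
Higher: Marisol

Ostwick Province: 4.6 / 17.2 × 100 = 26.7
Marisol: 2.4 / 5.1 × 100 = 47.1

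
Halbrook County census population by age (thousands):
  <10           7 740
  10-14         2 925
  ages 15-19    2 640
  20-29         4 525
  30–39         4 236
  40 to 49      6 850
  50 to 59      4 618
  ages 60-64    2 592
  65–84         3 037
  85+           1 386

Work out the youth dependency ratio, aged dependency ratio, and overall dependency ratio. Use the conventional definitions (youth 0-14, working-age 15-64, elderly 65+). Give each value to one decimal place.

Youth dependency ratio: 41.9
Old-age dependency ratio: 17.4
Total dependency ratio: 59.3

0–14: 7 740 + 2 925 = 10 665
15–64: 2 640 + 4 525 + 4 236 + 6 850 + 4 618 + 2 592 = 25 461
65+: 3 037 + 1 386 = 4 423
Youth dependency ratio = 10 665 / 25 461 × 100 = 41.9
Old-age dependency ratio = 4 423 / 25 461 × 100 = 17.4
Total dependency ratio = (10 665 + 4 423) / 25 461 × 100 = 15 088 / 25 461 × 100 = 59.3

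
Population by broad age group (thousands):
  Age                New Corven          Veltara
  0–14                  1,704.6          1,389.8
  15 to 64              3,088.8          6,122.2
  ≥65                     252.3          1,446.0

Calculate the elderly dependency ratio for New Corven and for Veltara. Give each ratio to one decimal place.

New Corven: 8.2
Veltara: 23.6

New Corven: 252.3 / 3,088.8 × 100 = 8.2
Veltara: 1,446.0 / 6,122.2 × 100 = 23.6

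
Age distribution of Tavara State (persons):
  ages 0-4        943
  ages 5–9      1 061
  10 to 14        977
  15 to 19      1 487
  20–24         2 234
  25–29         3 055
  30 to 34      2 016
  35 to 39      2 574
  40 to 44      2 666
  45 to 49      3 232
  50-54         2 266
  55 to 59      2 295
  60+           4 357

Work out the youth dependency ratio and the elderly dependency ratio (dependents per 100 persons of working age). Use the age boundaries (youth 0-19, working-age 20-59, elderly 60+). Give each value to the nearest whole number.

0–19: 943 + 1 061 + 977 + 1 487 = 4 468
20–59: 2 234 + 3 055 + 2 016 + 2 574 + 2 666 + 3 232 + 2 266 + 2 295 = 20 338
60+: 4 357
Youth dependency ratio = 4 468 / 20 338 × 100 = 22
Old-age dependency ratio = 4 357 / 20 338 × 100 = 21

Youth dependency ratio: 22
Old-age dependency ratio: 21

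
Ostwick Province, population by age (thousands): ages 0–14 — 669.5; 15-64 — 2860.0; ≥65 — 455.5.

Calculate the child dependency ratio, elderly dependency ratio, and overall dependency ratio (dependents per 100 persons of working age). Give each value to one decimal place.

Youth dependency ratio = 669.5 / 2860.0 × 100 = 23.4
Old-age dependency ratio = 455.5 / 2860.0 × 100 = 15.9
Total dependency ratio = (669.5 + 455.5) / 2860.0 × 100 = 1125.0 / 2860.0 × 100 = 39.3

Youth dependency ratio: 23.4
Old-age dependency ratio: 15.9
Total dependency ratio: 39.3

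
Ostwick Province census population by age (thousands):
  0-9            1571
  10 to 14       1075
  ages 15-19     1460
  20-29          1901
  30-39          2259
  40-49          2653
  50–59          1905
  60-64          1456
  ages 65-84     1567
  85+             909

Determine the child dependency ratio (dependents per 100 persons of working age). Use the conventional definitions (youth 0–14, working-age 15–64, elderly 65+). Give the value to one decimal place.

0–14: 1571 + 1075 = 2646
15–64: 1460 + 1901 + 2259 + 2653 + 1905 + 1456 = 11634
65+: 1567 + 909 = 2476
Youth dependency ratio = 2646 / 11634 × 100 = 22.7

Youth dependency ratio: 22.7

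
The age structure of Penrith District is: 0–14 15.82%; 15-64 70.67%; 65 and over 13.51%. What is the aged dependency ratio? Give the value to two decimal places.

Old-age dependency ratio = 13.51 / 70.67 × 100 = 19.12

Old-age dependency ratio: 19.12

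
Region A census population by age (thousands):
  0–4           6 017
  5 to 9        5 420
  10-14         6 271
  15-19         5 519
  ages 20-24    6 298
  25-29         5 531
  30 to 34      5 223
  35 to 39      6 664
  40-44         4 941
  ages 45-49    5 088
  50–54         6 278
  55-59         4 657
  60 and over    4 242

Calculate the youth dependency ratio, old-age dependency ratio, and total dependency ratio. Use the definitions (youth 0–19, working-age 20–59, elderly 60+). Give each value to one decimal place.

0–19: 6 017 + 5 420 + 6 271 + 5 519 = 23 227
20–59: 6 298 + 5 531 + 5 223 + 6 664 + 4 941 + 5 088 + 6 278 + 4 657 = 44 680
60+: 4 242
Youth dependency ratio = 23 227 / 44 680 × 100 = 52.0
Old-age dependency ratio = 4 242 / 44 680 × 100 = 9.5
Total dependency ratio = (23 227 + 4 242) / 44 680 × 100 = 27 469 / 44 680 × 100 = 61.5

Youth dependency ratio: 52.0
Old-age dependency ratio: 9.5
Total dependency ratio: 61.5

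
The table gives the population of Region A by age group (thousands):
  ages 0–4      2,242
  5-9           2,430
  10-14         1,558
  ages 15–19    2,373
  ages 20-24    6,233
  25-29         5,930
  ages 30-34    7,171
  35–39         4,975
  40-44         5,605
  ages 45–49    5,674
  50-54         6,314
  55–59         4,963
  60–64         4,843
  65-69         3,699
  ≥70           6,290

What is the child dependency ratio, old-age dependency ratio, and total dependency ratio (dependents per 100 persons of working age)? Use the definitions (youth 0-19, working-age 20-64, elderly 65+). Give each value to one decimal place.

0–19: 2,242 + 2,430 + 1,558 + 2,373 = 8,603
20–64: 6,233 + 5,930 + 7,171 + 4,975 + 5,605 + 5,674 + 6,314 + 4,963 + 4,843 = 51,708
65+: 3,699 + 6,290 = 9,989
Youth dependency ratio = 8,603 / 51,708 × 100 = 16.6
Old-age dependency ratio = 9,989 / 51,708 × 100 = 19.3
Total dependency ratio = (8,603 + 9,989) / 51,708 × 100 = 18,592 / 51,708 × 100 = 36.0

Youth dependency ratio: 16.6
Old-age dependency ratio: 19.3
Total dependency ratio: 36.0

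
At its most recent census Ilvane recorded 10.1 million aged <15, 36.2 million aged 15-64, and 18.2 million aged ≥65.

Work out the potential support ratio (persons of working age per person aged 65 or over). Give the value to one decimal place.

Potential support ratio: 2.0

Potential support ratio = 36.2 / 18.2 = 2.0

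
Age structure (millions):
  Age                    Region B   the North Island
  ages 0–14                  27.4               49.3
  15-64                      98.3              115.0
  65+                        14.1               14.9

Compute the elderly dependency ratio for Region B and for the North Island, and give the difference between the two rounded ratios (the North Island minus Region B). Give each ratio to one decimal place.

Region B: 14.3
the North Island: 13.0
Difference: -1.3

Region B: 14.1 / 98.3 × 100 = 14.3
the North Island: 14.9 / 115.0 × 100 = 13.0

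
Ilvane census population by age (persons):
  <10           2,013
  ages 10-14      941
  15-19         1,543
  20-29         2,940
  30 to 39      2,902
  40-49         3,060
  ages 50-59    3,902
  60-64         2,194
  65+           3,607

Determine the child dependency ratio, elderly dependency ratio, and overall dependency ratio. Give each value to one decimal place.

Youth dependency ratio: 17.9
Old-age dependency ratio: 21.8
Total dependency ratio: 39.7

0–14: 2,013 + 941 = 2,954
15–64: 1,543 + 2,940 + 2,902 + 3,060 + 3,902 + 2,194 = 16,541
65+: 3,607
Youth dependency ratio = 2,954 / 16,541 × 100 = 17.9
Old-age dependency ratio = 3,607 / 16,541 × 100 = 21.8
Total dependency ratio = (2,954 + 3,607) / 16,541 × 100 = 6,561 / 16,541 × 100 = 39.7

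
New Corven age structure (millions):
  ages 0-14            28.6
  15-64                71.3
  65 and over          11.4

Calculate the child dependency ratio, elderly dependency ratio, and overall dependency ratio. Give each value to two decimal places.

Youth dependency ratio: 40.11
Old-age dependency ratio: 15.99
Total dependency ratio: 56.10

Youth dependency ratio = 28.6 / 71.3 × 100 = 40.11
Old-age dependency ratio = 11.4 / 71.3 × 100 = 15.99
Total dependency ratio = (28.6 + 11.4) / 71.3 × 100 = 40.0 / 71.3 × 100 = 56.10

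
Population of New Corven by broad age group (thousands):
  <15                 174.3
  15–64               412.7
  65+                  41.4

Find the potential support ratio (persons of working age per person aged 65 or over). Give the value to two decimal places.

Potential support ratio = 412.7 / 41.4 = 9.97

Potential support ratio: 9.97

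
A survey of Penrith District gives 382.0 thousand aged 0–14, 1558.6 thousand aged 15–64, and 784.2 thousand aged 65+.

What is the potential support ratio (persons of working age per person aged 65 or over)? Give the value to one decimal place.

Potential support ratio: 2.0

Potential support ratio = 1558.6 / 784.2 = 2.0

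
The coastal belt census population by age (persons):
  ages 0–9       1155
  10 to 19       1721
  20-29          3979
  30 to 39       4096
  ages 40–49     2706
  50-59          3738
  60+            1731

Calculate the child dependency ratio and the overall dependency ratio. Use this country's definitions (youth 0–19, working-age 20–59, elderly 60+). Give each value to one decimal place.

Youth dependency ratio: 19.8
Total dependency ratio: 31.7

0–19: 1155 + 1721 = 2876
20–59: 3979 + 4096 + 2706 + 3738 = 14519
60+: 1731
Youth dependency ratio = 2876 / 14519 × 100 = 19.8
Total dependency ratio = (2876 + 1731) / 14519 × 100 = 4607 / 14519 × 100 = 31.7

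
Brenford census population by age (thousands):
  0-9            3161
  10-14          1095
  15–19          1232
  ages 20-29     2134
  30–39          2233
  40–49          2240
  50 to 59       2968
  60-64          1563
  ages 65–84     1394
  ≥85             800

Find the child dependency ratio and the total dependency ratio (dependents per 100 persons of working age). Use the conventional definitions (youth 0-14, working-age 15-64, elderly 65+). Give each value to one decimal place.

Youth dependency ratio: 34.4
Total dependency ratio: 52.1

0–14: 3161 + 1095 = 4256
15–64: 1232 + 2134 + 2233 + 2240 + 2968 + 1563 = 12370
65+: 1394 + 800 = 2194
Youth dependency ratio = 4256 / 12370 × 100 = 34.4
Total dependency ratio = (4256 + 2194) / 12370 × 100 = 6450 / 12370 × 100 = 52.1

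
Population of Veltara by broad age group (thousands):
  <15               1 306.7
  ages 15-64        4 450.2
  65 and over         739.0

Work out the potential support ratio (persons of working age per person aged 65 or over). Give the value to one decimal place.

Potential support ratio: 6.0

Potential support ratio = 4 450.2 / 739.0 = 6.0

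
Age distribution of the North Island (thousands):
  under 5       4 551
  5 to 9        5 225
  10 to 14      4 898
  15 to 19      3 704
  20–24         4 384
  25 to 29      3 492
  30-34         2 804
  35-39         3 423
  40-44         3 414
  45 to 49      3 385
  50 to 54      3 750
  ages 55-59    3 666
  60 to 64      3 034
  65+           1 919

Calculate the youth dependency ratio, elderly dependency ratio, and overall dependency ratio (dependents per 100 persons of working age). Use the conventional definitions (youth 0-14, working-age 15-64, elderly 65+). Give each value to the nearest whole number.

Youth dependency ratio: 42
Old-age dependency ratio: 5
Total dependency ratio: 47

0–14: 4 551 + 5 225 + 4 898 = 14 674
15–64: 3 704 + 4 384 + 3 492 + 2 804 + 3 423 + 3 414 + 3 385 + 3 750 + 3 666 + 3 034 = 35 056
65+: 1 919
Youth dependency ratio = 14 674 / 35 056 × 100 = 42
Old-age dependency ratio = 1 919 / 35 056 × 100 = 5
Total dependency ratio = (14 674 + 1 919) / 35 056 × 100 = 16 593 / 35 056 × 100 = 47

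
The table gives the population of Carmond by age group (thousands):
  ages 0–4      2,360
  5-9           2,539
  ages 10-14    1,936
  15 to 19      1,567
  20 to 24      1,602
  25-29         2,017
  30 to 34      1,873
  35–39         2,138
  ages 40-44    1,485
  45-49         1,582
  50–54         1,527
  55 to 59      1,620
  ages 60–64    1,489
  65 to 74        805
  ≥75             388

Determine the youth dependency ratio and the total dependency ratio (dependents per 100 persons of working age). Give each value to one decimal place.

Youth dependency ratio: 40.4
Total dependency ratio: 47.5

0–14: 2,360 + 2,539 + 1,936 = 6,835
15–64: 1,567 + 1,602 + 2,017 + 1,873 + 2,138 + 1,485 + 1,582 + 1,527 + 1,620 + 1,489 = 16,900
65+: 805 + 388 = 1,193
Youth dependency ratio = 6,835 / 16,900 × 100 = 40.4
Total dependency ratio = (6,835 + 1,193) / 16,900 × 100 = 8,028 / 16,900 × 100 = 47.5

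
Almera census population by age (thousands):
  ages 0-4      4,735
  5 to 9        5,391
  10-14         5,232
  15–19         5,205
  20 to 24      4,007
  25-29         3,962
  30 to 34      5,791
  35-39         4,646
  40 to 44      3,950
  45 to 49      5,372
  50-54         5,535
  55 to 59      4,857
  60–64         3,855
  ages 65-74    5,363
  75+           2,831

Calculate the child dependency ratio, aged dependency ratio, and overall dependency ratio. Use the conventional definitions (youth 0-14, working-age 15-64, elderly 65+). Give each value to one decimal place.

Youth dependency ratio: 32.6
Old-age dependency ratio: 17.4
Total dependency ratio: 49.9

0–14: 4,735 + 5,391 + 5,232 = 15,358
15–64: 5,205 + 4,007 + 3,962 + 5,791 + 4,646 + 3,950 + 5,372 + 5,535 + 4,857 + 3,855 = 47,180
65+: 5,363 + 2,831 = 8,194
Youth dependency ratio = 15,358 / 47,180 × 100 = 32.6
Old-age dependency ratio = 8,194 / 47,180 × 100 = 17.4
Total dependency ratio = (15,358 + 8,194) / 47,180 × 100 = 23,552 / 47,180 × 100 = 49.9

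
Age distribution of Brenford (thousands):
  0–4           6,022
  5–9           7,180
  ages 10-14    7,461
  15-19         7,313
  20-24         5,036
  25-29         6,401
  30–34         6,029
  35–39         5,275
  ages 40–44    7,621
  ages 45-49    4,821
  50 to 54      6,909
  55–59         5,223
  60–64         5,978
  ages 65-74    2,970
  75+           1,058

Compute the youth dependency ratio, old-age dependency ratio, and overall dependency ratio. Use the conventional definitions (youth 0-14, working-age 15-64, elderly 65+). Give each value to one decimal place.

Youth dependency ratio: 34.1
Old-age dependency ratio: 6.6
Total dependency ratio: 40.7

0–14: 6,022 + 7,180 + 7,461 = 20,663
15–64: 7,313 + 5,036 + 6,401 + 6,029 + 5,275 + 7,621 + 4,821 + 6,909 + 5,223 + 5,978 = 60,606
65+: 2,970 + 1,058 = 4,028
Youth dependency ratio = 20,663 / 60,606 × 100 = 34.1
Old-age dependency ratio = 4,028 / 60,606 × 100 = 6.6
Total dependency ratio = (20,663 + 4,028) / 60,606 × 100 = 24,691 / 60,606 × 100 = 40.7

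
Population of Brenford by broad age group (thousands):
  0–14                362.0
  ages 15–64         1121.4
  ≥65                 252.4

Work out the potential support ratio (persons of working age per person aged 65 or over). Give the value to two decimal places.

Potential support ratio: 4.44

Potential support ratio = 1121.4 / 252.4 = 4.44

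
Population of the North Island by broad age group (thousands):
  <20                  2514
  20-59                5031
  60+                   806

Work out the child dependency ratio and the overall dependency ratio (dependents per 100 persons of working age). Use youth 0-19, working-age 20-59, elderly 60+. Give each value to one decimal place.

Youth dependency ratio: 50.0
Total dependency ratio: 66.0

Youth dependency ratio = 2514 / 5031 × 100 = 50.0
Total dependency ratio = (2514 + 806) / 5031 × 100 = 3320 / 5031 × 100 = 66.0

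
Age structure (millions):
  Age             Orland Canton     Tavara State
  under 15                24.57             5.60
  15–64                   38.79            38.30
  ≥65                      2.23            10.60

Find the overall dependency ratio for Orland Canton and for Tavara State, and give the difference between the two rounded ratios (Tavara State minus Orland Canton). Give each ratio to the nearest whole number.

Orland Canton: (24.57 + 2.23) / 38.79 × 100 = 26.80 / 38.79 × 100 = 69
Tavara State: (5.60 + 10.60) / 38.30 × 100 = 16.20 / 38.30 × 100 = 42

Orland Canton: 69
Tavara State: 42
Difference: -27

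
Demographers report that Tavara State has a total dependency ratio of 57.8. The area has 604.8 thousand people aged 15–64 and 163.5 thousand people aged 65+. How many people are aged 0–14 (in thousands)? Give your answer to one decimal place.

Total dependency ratio = (youth + elderly) / working-age × 100
57.8 = (Y + 163.5) / 604.8 × 100
⇒ 186.1

Aged 0–14: 186.1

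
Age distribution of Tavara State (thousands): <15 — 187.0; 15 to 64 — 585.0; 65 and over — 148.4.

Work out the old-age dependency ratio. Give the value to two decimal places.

Old-age dependency ratio = 148.4 / 585.0 × 100 = 25.37

Old-age dependency ratio: 25.37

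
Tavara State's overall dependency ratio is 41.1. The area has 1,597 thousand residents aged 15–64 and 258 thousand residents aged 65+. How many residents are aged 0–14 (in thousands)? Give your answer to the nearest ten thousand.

Aged 0–14: 400

Total dependency ratio = (youth + elderly) / working-age × 100
41.1 = (Y + 258) / 1,597 × 100
⇒ 400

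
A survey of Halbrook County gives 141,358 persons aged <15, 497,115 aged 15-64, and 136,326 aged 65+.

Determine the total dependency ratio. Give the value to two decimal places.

Total dependency ratio: 55.86

Total dependency ratio = (141,358 + 136,326) / 497,115 × 100 = 277,684 / 497,115 × 100 = 55.86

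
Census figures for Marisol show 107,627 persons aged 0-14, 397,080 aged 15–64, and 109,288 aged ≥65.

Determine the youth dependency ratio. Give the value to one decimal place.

Youth dependency ratio: 27.1

Youth dependency ratio = 107,627 / 397,080 × 100 = 27.1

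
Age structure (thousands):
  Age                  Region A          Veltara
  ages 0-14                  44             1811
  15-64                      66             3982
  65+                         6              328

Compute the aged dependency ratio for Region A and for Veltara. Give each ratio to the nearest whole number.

Region A: 9
Veltara: 8

Region A: 6 / 66 × 100 = 9
Veltara: 328 / 3982 × 100 = 8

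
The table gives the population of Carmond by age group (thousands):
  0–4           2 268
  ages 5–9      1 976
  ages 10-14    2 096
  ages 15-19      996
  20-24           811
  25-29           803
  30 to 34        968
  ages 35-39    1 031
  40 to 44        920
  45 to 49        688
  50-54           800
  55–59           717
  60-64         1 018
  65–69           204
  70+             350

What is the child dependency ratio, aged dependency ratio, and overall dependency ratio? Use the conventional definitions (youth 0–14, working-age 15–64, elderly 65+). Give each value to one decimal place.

Youth dependency ratio: 72.4
Old-age dependency ratio: 6.3
Total dependency ratio: 78.8

0–14: 2 268 + 1 976 + 2 096 = 6 340
15–64: 996 + 811 + 803 + 968 + 1 031 + 920 + 688 + 800 + 717 + 1 018 = 8 752
65+: 204 + 350 = 554
Youth dependency ratio = 6 340 / 8 752 × 100 = 72.4
Old-age dependency ratio = 554 / 8 752 × 100 = 6.3
Total dependency ratio = (6 340 + 554) / 8 752 × 100 = 6 894 / 8 752 × 100 = 78.8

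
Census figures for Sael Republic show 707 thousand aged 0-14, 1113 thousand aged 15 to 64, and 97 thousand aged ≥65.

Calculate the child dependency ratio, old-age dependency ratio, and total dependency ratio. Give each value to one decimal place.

Youth dependency ratio = 707 / 1113 × 100 = 63.5
Old-age dependency ratio = 97 / 1113 × 100 = 8.7
Total dependency ratio = (707 + 97) / 1113 × 100 = 804 / 1113 × 100 = 72.2

Youth dependency ratio: 63.5
Old-age dependency ratio: 8.7
Total dependency ratio: 72.2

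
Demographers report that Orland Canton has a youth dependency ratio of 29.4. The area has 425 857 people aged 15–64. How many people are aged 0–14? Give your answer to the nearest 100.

Aged 0–14: 125 200

Youth dependency ratio = youth / working-age × 100
29.4 = Y / 425 857 × 100
⇒ 125 200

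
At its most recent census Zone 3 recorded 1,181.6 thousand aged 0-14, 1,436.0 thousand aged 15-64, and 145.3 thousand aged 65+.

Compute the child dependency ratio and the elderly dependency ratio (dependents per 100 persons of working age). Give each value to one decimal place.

Youth dependency ratio = 1,181.6 / 1,436.0 × 100 = 82.3
Old-age dependency ratio = 145.3 / 1,436.0 × 100 = 10.1

Youth dependency ratio: 82.3
Old-age dependency ratio: 10.1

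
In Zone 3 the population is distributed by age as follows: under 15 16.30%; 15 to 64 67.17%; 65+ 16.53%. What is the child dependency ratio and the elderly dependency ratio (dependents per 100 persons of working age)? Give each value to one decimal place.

Youth dependency ratio = 16.30 / 67.17 × 100 = 24.3
Old-age dependency ratio = 16.53 / 67.17 × 100 = 24.6

Youth dependency ratio: 24.3
Old-age dependency ratio: 24.6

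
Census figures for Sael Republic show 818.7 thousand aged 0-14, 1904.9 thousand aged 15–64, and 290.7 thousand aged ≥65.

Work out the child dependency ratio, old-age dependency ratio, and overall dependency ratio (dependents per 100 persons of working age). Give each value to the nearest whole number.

Youth dependency ratio: 43
Old-age dependency ratio: 15
Total dependency ratio: 58

Youth dependency ratio = 818.7 / 1904.9 × 100 = 43
Old-age dependency ratio = 290.7 / 1904.9 × 100 = 15
Total dependency ratio = (818.7 + 290.7) / 1904.9 × 100 = 1109.4 / 1904.9 × 100 = 58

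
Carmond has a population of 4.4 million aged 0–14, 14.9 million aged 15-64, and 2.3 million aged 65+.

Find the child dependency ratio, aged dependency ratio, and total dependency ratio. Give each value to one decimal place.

Youth dependency ratio = 4.4 / 14.9 × 100 = 29.5
Old-age dependency ratio = 2.3 / 14.9 × 100 = 15.4
Total dependency ratio = (4.4 + 2.3) / 14.9 × 100 = 6.7 / 14.9 × 100 = 45.0

Youth dependency ratio: 29.5
Old-age dependency ratio: 15.4
Total dependency ratio: 45.0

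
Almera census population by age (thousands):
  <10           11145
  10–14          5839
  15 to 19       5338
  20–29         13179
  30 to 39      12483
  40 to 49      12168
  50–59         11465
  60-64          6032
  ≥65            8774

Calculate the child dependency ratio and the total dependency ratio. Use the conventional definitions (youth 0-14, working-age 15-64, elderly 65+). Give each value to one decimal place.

0–14: 11145 + 5839 = 16984
15–64: 5338 + 13179 + 12483 + 12168 + 11465 + 6032 = 60665
65+: 8774
Youth dependency ratio = 16984 / 60665 × 100 = 28.0
Total dependency ratio = (16984 + 8774) / 60665 × 100 = 25758 / 60665 × 100 = 42.5

Youth dependency ratio: 28.0
Total dependency ratio: 42.5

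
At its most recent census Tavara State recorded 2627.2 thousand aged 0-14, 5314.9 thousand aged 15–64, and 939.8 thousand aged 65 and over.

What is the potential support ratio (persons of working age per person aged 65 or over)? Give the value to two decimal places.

Potential support ratio = 5314.9 / 939.8 = 5.66

Potential support ratio: 5.66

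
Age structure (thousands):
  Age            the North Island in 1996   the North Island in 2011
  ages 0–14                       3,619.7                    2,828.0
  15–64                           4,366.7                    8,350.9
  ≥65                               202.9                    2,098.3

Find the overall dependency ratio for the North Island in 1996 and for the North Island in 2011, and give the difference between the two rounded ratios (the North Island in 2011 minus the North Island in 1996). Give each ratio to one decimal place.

the North Island in 1996: (3,619.7 + 202.9) / 4,366.7 × 100 = 3,822.6 / 4,366.7 × 100 = 87.5
the North Island in 2011: (2,828.0 + 2,098.3) / 8,350.9 × 100 = 4,926.3 / 8,350.9 × 100 = 59.0

the North Island in 1996: 87.5
the North Island in 2011: 59.0
Difference: -28.5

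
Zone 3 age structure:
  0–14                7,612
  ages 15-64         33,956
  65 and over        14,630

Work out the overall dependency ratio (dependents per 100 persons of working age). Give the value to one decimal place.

Total dependency ratio: 65.5

Total dependency ratio = (7,612 + 14,630) / 33,956 × 100 = 22,242 / 33,956 × 100 = 65.5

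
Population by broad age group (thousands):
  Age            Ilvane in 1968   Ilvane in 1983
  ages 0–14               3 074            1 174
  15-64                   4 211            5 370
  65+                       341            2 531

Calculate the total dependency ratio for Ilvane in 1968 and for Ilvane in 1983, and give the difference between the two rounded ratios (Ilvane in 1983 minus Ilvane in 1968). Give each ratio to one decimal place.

Ilvane in 1968: 81.1
Ilvane in 1983: 69.0
Difference: -12.1

Ilvane in 1968: (3 074 + 341) / 4 211 × 100 = 3 415 / 4 211 × 100 = 81.1
Ilvane in 1983: (1 174 + 2 531) / 5 370 × 100 = 3 705 / 5 370 × 100 = 69.0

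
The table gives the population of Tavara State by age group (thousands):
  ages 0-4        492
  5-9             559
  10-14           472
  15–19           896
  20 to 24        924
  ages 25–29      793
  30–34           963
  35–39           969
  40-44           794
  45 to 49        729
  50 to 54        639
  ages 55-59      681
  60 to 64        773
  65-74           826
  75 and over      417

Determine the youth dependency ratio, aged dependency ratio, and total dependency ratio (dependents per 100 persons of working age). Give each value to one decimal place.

0–14: 492 + 559 + 472 = 1 523
15–64: 896 + 924 + 793 + 963 + 969 + 794 + 729 + 639 + 681 + 773 = 8 161
65+: 826 + 417 = 1 243
Youth dependency ratio = 1 523 / 8 161 × 100 = 18.7
Old-age dependency ratio = 1 243 / 8 161 × 100 = 15.2
Total dependency ratio = (1 523 + 1 243) / 8 161 × 100 = 2 766 / 8 161 × 100 = 33.9

Youth dependency ratio: 18.7
Old-age dependency ratio: 15.2
Total dependency ratio: 33.9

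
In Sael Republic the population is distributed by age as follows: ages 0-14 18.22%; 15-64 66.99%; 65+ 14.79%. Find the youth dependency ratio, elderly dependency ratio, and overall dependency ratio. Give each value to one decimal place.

Youth dependency ratio: 27.2
Old-age dependency ratio: 22.1
Total dependency ratio: 49.3

Youth dependency ratio = 18.22 / 66.99 × 100 = 27.2
Old-age dependency ratio = 14.79 / 66.99 × 100 = 22.1
Total dependency ratio = (18.22 + 14.79) / 66.99 × 100 = 33.01 / 66.99 × 100 = 49.3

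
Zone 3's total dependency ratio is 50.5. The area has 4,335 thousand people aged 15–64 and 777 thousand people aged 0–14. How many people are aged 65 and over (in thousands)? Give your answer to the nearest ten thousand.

Aged 65 and over: 1,410

Total dependency ratio = (youth + elderly) / working-age × 100
50.5 = (777 + E) / 4,335 × 100
⇒ 1,410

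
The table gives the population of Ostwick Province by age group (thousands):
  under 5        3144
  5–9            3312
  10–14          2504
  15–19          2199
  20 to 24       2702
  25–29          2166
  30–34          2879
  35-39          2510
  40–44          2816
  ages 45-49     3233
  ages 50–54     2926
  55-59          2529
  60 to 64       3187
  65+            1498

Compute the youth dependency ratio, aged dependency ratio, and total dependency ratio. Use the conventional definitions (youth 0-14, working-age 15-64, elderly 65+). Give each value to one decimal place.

0–14: 3144 + 3312 + 2504 = 8960
15–64: 2199 + 2702 + 2166 + 2879 + 2510 + 2816 + 3233 + 2926 + 2529 + 3187 = 27147
65+: 1498
Youth dependency ratio = 8960 / 27147 × 100 = 33.0
Old-age dependency ratio = 1498 / 27147 × 100 = 5.5
Total dependency ratio = (8960 + 1498) / 27147 × 100 = 10458 / 27147 × 100 = 38.5

Youth dependency ratio: 33.0
Old-age dependency ratio: 5.5
Total dependency ratio: 38.5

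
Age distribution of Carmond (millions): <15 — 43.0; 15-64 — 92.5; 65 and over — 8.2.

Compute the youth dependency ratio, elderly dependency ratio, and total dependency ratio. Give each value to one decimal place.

Youth dependency ratio: 46.5
Old-age dependency ratio: 8.9
Total dependency ratio: 55.4

Youth dependency ratio = 43.0 / 92.5 × 100 = 46.5
Old-age dependency ratio = 8.2 / 92.5 × 100 = 8.9
Total dependency ratio = (43.0 + 8.2) / 92.5 × 100 = 51.2 / 92.5 × 100 = 55.4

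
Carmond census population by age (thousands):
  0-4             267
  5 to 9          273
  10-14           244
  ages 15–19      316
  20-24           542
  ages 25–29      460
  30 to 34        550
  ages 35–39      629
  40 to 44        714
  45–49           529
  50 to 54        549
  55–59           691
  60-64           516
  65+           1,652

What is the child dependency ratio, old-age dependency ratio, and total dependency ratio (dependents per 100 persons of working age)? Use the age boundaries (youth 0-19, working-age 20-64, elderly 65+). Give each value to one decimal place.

Youth dependency ratio: 21.2
Old-age dependency ratio: 31.9
Total dependency ratio: 53.1

0–19: 267 + 273 + 244 + 316 = 1,100
20–64: 542 + 460 + 550 + 629 + 714 + 529 + 549 + 691 + 516 = 5,180
65+: 1,652
Youth dependency ratio = 1,100 / 5,180 × 100 = 21.2
Old-age dependency ratio = 1,652 / 5,180 × 100 = 31.9
Total dependency ratio = (1,100 + 1,652) / 5,180 × 100 = 2,752 / 5,180 × 100 = 53.1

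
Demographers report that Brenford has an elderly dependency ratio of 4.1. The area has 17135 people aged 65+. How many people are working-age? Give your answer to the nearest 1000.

Old-age dependency ratio = elderly / working-age × 100
4.1 = 17135 / W × 100
⇒ 418000

Working-age: 418000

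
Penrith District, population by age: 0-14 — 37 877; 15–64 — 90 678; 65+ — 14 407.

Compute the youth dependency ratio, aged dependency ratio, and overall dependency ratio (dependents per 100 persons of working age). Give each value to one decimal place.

Youth dependency ratio = 37 877 / 90 678 × 100 = 41.8
Old-age dependency ratio = 14 407 / 90 678 × 100 = 15.9
Total dependency ratio = (37 877 + 14 407) / 90 678 × 100 = 52 284 / 90 678 × 100 = 57.7

Youth dependency ratio: 41.8
Old-age dependency ratio: 15.9
Total dependency ratio: 57.7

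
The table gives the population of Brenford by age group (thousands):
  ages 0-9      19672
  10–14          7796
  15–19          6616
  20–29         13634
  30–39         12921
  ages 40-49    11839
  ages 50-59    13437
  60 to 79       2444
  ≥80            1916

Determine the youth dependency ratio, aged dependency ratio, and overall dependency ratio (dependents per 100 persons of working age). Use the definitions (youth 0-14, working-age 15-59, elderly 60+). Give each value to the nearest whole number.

Youth dependency ratio: 47
Old-age dependency ratio: 7
Total dependency ratio: 54

0–14: 19672 + 7796 = 27468
15–59: 6616 + 13634 + 12921 + 11839 + 13437 = 58447
60+: 2444 + 1916 = 4360
Youth dependency ratio = 27468 / 58447 × 100 = 47
Old-age dependency ratio = 4360 / 58447 × 100 = 7
Total dependency ratio = (27468 + 4360) / 58447 × 100 = 31828 / 58447 × 100 = 54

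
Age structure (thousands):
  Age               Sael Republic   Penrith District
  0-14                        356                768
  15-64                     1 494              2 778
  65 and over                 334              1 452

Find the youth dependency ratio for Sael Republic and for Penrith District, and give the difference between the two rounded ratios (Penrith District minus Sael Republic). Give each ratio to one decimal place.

Sael Republic: 23.8
Penrith District: 27.6
Difference: +3.8

Sael Republic: 356 / 1 494 × 100 = 23.8
Penrith District: 768 / 2 778 × 100 = 27.6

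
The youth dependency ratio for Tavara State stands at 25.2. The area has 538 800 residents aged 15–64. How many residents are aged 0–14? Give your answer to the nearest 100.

Aged 0–14: 135 800

Youth dependency ratio = youth / working-age × 100
25.2 = Y / 538 800 × 100
⇒ 135 800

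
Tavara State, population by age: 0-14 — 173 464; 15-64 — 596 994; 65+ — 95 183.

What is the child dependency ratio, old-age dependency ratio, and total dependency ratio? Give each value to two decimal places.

Youth dependency ratio = 173 464 / 596 994 × 100 = 29.06
Old-age dependency ratio = 95 183 / 596 994 × 100 = 15.94
Total dependency ratio = (173 464 + 95 183) / 596 994 × 100 = 268 647 / 596 994 × 100 = 45.00

Youth dependency ratio: 29.06
Old-age dependency ratio: 15.94
Total dependency ratio: 45.00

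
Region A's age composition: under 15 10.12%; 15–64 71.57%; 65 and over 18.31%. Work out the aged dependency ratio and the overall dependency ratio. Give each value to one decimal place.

Old-age dependency ratio = 18.31 / 71.57 × 100 = 25.6
Total dependency ratio = (10.12 + 18.31) / 71.57 × 100 = 28.43 / 71.57 × 100 = 39.7

Old-age dependency ratio: 25.6
Total dependency ratio: 39.7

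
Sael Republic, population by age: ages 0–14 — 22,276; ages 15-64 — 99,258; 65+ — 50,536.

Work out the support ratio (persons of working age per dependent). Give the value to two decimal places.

Support ratio: 1.36

Support ratio = 99,258 / (22,276 + 50,536) = 99,258 / 72,812 = 1.36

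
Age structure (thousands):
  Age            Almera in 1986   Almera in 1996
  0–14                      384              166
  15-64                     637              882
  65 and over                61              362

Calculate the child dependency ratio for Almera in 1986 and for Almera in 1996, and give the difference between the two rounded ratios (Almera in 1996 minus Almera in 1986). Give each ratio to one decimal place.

Almera in 1986: 60.3
Almera in 1996: 18.8
Difference: -41.5

Almera in 1986: 384 / 637 × 100 = 60.3
Almera in 1996: 166 / 882 × 100 = 18.8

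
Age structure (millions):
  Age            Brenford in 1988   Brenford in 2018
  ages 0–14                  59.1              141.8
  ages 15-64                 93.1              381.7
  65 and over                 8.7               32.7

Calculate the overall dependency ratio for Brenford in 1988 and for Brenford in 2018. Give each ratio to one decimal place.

Brenford in 1988: (59.1 + 8.7) / 93.1 × 100 = 67.8 / 93.1 × 100 = 72.8
Brenford in 2018: (141.8 + 32.7) / 381.7 × 100 = 174.5 / 381.7 × 100 = 45.7

Brenford in 1988: 72.8
Brenford in 2018: 45.7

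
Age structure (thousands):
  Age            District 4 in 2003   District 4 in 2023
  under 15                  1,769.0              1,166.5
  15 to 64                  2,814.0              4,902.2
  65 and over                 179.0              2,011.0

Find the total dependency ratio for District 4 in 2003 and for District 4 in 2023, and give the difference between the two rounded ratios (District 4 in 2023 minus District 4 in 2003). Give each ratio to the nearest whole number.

District 4 in 2003: (1,769.0 + 179.0) / 2,814.0 × 100 = 1,948.0 / 2,814.0 × 100 = 69
District 4 in 2023: (1,166.5 + 2,011.0) / 4,902.2 × 100 = 3,177.5 / 4,902.2 × 100 = 65

District 4 in 2003: 69
District 4 in 2023: 65
Difference: -4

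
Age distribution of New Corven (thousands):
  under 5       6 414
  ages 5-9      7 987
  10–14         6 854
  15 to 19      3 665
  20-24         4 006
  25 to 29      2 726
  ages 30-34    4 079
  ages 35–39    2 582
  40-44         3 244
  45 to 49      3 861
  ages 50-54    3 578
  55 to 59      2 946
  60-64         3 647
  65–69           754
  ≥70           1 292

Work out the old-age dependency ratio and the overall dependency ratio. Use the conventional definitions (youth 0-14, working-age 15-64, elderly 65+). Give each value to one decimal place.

0–14: 6 414 + 7 987 + 6 854 = 21 255
15–64: 3 665 + 4 006 + 2 726 + 4 079 + 2 582 + 3 244 + 3 861 + 3 578 + 2 946 + 3 647 = 34 334
65+: 754 + 1 292 = 2 046
Old-age dependency ratio = 2 046 / 34 334 × 100 = 6.0
Total dependency ratio = (21 255 + 2 046) / 34 334 × 100 = 23 301 / 34 334 × 100 = 67.9

Old-age dependency ratio: 6.0
Total dependency ratio: 67.9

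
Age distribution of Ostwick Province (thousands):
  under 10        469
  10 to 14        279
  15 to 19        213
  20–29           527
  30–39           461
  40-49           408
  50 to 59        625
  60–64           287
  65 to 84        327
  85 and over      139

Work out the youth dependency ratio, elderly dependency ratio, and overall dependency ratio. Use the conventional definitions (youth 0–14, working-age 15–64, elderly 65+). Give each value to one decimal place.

Youth dependency ratio: 29.7
Old-age dependency ratio: 18.5
Total dependency ratio: 48.2

0–14: 469 + 279 = 748
15–64: 213 + 527 + 461 + 408 + 625 + 287 = 2,521
65+: 327 + 139 = 466
Youth dependency ratio = 748 / 2,521 × 100 = 29.7
Old-age dependency ratio = 466 / 2,521 × 100 = 18.5
Total dependency ratio = (748 + 466) / 2,521 × 100 = 1,214 / 2,521 × 100 = 48.2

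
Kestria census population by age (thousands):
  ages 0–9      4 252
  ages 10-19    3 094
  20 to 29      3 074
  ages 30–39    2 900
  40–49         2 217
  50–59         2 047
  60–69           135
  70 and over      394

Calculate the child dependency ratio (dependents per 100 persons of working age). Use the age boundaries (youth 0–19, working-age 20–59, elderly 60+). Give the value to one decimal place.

0–19: 4 252 + 3 094 = 7 346
20–59: 3 074 + 2 900 + 2 217 + 2 047 = 10 238
60+: 135 + 394 = 529
Youth dependency ratio = 7 346 / 10 238 × 100 = 71.8

Youth dependency ratio: 71.8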